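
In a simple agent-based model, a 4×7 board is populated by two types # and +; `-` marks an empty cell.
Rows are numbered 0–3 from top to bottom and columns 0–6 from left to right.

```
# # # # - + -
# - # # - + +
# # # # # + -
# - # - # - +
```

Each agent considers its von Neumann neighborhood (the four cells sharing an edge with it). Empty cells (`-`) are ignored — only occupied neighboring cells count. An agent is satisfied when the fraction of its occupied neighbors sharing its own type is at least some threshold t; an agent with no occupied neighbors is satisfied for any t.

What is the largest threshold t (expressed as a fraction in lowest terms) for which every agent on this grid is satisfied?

Row 0: (0,0)# 2/2 · (0,1)# 2/2 · (0,2)# 3/3 · (0,3)# 2/2 · (0,5)+ 1/1
Row 1: (1,0)# 2/2 · (1,2)# 3/3 · (1,3)# 3/3 · (1,5)+ 3/3 · (1,6)+ 1/1
Row 2: (2,0)# 3/3 · (2,1)# 2/2 · (2,2)# 4/4 · (2,3)# 3/3 · (2,4)# 2/3 · (2,5)+ 1/2
Row 3: (3,0)# 1/1 · (3,2)# 1/1 · (3,4)# 1/1 · (3,6)+ — no occupied neighbors
The smallest same-type fraction is 1/2 at (2,5), which reduces to 1/2. Any threshold above that leaves this agent unsatisfied.

1/2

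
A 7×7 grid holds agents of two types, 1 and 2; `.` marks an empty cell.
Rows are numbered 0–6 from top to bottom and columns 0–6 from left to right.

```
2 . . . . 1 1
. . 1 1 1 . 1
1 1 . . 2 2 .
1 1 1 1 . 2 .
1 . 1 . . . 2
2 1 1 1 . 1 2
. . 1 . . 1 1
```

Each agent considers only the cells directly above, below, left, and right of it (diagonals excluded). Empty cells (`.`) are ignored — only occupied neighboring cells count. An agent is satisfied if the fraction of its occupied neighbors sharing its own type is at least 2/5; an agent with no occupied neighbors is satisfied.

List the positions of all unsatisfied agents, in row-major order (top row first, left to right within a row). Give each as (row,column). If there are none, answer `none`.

(0,0)2 0/0 ok
(0,5)1 1/1 ok
(0,6)1 2/2 ok
(1,2)1 1/1 ok
(1,3)1 2/2 ok
(1,4)1 1/2 ok
(1,6)1 1/1 ok
(2,0)1 2/2 ok
(2,1)1 2/2 ok
(2,4)2 1/2 ok
(2,5)2 2/2 ok
(3,0)1 3/3 ok
(3,1)1 3/3 ok
(3,2)1 3/3 ok
(3,3)1 1/1 ok
(3,5)2 1/1 ok
(4,0)1 1/2 ok
(4,2)1 2/2 ok
(4,6)2 1/1 ok
(5,0)2 0/2 unhappy
(5,1)1 1/2 ok
(5,2)1 4/4 ok
(5,3)1 1/1 ok
(5,5)1 1/2 ok
(5,6)2 1/3 unhappy
(6,2)1 1/1 ok
(6,5)1 2/2 ok
(6,6)1 1/2 ok

(5,0), (5,6)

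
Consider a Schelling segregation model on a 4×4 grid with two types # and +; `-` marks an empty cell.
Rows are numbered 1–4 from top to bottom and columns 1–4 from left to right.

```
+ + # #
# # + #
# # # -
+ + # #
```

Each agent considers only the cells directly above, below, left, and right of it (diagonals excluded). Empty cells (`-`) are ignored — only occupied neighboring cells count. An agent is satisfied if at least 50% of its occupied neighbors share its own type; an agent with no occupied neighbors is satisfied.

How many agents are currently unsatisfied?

4

(1,1)+ 1/2 ok
(1,2)+ 1/3 unhappy
(1,3)# 1/3 unhappy
(1,4)# 2/2 ok
(2,1)# 2/3 ok
(2,2)# 2/4 ok
(2,3)+ 0/4 unhappy
(2,4)# 1/2 ok
(3,1)# 2/3 ok
(3,2)# 3/4 ok
(3,3)# 2/3 ok
(4,1)+ 1/2 ok
(4,2)+ 1/3 unhappy
(4,3)# 2/3 ok
(4,4)# 1/1 ok
Unsatisfied: (1,2), (1,3), (2,3), (4,2) — 4 in total.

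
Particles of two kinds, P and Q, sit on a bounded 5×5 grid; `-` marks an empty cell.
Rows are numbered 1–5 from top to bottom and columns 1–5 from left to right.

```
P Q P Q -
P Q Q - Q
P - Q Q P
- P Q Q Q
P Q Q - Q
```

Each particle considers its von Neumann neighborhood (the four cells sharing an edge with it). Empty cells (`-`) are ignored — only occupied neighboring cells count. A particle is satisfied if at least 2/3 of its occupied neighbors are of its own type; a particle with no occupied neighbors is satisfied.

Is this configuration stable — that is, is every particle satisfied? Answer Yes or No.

(1,1)P 1/2 not
(1,2)Q 1/3 not
(1,3)P 0/3 not
(1,4)Q 0/1 not
(2,1)P 2/3 satisfied
(2,2)Q 2/3 satisfied
(2,3)Q 2/3 satisfied
(2,5)Q 0/1 not
(3,1)P 1/1 satisfied
(3,3)Q 3/3 satisfied
(3,4)Q 2/3 satisfied
(3,5)P 0/3 not
(4,2)P 0/2 not
(4,3)Q 3/4 satisfied
(4,4)Q 3/3 satisfied
(4,5)Q 2/3 satisfied
(5,1)P 0/1 not
(5,2)Q 1/3 not
(5,3)Q 2/2 satisfied
(5,5)Q 1/1 satisfied
For instance (1,1) has only 1/2 same-type neighbors, below 2/3.

No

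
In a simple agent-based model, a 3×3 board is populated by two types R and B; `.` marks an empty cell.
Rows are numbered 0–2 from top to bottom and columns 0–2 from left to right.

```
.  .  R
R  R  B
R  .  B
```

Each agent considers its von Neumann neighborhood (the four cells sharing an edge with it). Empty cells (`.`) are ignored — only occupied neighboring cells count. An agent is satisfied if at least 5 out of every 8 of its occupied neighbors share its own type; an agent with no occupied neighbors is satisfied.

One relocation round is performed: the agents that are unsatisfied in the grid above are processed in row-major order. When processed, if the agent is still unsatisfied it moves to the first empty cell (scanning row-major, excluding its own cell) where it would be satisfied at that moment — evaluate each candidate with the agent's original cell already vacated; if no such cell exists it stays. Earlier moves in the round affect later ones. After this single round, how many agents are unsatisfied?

Initially unsatisfied (in order): (0,2), (1,1), (1,2).
  (0,2) → (0,0).
  (1,1) → (0,1).
  (1,2): now satisfied by earlier moves; stays.
Resulting grid:
R R .
R . B
R . B
All satisfied now.

0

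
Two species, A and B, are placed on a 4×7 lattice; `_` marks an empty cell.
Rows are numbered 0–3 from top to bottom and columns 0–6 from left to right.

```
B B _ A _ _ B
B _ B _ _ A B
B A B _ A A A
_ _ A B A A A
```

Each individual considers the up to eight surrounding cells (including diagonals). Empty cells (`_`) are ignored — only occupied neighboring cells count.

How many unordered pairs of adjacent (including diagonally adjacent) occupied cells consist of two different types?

Scan each occupied cell's neighbors to the right and below (and the two forward diagonals) so each pair is counted once.
From row 0: 2 unlike of 7 pairs (running 2/7).
From row 1: 5 unlike of 10 pairs (running 7/17).
From row 2: 4 unlike of 15 pairs (running 11/32).
From row 3: 2 unlike of 4 pairs (running 13/36).
Total adjacent occupied pairs: 36; unlike-type pairs: 13.

13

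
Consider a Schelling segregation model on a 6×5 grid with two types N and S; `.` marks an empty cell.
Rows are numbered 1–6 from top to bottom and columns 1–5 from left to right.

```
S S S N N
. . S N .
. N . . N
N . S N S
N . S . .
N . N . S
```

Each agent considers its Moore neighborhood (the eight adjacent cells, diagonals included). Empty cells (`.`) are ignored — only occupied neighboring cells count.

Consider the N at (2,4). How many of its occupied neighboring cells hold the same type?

3

Occupied neighbors of (2,4): (1,3)=S, (1,4)=N, (1,5)=N, (2,3)=S, (3,5)=N.
Same type (N): 3 of 5.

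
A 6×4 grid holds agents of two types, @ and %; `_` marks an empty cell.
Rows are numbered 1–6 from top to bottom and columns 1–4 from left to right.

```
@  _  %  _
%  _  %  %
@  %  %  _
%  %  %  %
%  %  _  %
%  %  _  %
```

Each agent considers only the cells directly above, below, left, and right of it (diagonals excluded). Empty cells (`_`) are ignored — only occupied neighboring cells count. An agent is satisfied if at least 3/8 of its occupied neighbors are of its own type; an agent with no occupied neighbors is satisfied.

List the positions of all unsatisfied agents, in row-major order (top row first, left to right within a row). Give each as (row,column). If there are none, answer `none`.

(1,1), (2,1), (3,1)

Row 1: (1,1)@ 0/1 not · (1,3)% 1/1 satisfied
Row 2: (2,1)% 0/2 not · (2,3)% 3/3 satisfied · (2,4)% 1/1 satisfied
Row 3: (3,1)@ 0/3 not · (3,2)% 2/3 satisfied · (3,3)% 3/3 satisfied
Row 4: (4,1)% 2/3 satisfied · (4,2)% 4/4 satisfied · (4,3)% 3/3 satisfied · (4,4)% 2/2 satisfied
Row 5: (5,1)% 3/3 satisfied · (5,2)% 3/3 satisfied · (5,4)% 2/2 satisfied
Row 6: (6,1)% 2/2 satisfied · (6,2)% 2/2 satisfied · (6,4)% 1/1 satisfied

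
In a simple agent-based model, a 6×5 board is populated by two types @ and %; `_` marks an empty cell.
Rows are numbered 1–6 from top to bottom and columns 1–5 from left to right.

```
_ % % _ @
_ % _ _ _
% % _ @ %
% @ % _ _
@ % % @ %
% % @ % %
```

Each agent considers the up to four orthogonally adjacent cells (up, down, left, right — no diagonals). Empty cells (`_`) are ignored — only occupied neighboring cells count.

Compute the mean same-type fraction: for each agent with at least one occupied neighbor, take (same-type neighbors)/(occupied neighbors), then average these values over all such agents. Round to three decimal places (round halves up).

(1,2)% 2/2
(1,3)% 1/1
(1,5)@ — no occupied neighbors
(2,2)% 2/2
(3,1)% 2/2
(3,2)% 2/3
(3,4)@ 0/1
(3,5)% 0/1
(4,1)% 1/3
(4,2)@ 0/4
(4,3)% 1/2
(5,1)@ 0/3
(5,2)% 2/4
(5,3)% 2/4
(5,4)@ 0/3
(5,5)% 1/2
(6,1)% 1/2
(6,2)% 2/3
(6,3)@ 0/3
(6,4)% 1/3
(6,5)% 2/2
Sum over 20 agents: 2/2 + 1/1 + 2/2 + 2/2 + 2/3 + 0/1 + 0/1 + 1/3 + 0/4 + 1/2 + 0/3 + 2/4 + 2/4 + 0/3 + 1/2 + 1/2 + 2/3 + 0/3 + 1/3 + 2/2 = 19/2; mean = 19/2 ÷ 20 = 19/40 = 0.475 → 0.475.

0.475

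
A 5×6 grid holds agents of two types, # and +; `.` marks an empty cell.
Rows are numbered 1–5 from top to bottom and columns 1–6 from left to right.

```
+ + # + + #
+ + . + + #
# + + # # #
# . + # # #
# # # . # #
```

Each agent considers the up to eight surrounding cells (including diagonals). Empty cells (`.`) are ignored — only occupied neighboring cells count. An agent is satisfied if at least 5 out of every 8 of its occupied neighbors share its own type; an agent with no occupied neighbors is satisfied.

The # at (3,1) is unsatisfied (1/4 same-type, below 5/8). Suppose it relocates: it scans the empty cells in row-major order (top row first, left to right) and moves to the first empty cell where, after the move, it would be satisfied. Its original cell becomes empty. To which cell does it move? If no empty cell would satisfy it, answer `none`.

(5,4)

Vacating (3,1). Empty cells in order:
  (2,3): 2/8 same-type → still unsatisfied.
  (4,2): 4/7 same-type → still unsatisfied.
  (5,4): 4/5 same-type → satisfied — stop here.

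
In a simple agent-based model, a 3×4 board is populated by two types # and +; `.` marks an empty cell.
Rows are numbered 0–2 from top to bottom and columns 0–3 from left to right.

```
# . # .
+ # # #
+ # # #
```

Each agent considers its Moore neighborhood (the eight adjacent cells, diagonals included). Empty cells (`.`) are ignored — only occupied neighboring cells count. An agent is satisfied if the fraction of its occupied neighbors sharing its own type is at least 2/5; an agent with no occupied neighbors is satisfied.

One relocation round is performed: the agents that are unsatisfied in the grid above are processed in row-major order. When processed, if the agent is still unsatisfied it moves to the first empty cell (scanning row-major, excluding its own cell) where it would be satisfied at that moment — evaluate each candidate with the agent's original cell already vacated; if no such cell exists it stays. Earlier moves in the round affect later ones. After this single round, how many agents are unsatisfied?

Initially unsatisfied (in order): (1,0), (2,0).
  (1,0): no empty cell satisfies it; stays.
  (2,0): no empty cell satisfies it; stays.
Resulting grid:
# . # .
+ # # #
+ # # #
Unsatisfied now: (1,0), (2,0).

2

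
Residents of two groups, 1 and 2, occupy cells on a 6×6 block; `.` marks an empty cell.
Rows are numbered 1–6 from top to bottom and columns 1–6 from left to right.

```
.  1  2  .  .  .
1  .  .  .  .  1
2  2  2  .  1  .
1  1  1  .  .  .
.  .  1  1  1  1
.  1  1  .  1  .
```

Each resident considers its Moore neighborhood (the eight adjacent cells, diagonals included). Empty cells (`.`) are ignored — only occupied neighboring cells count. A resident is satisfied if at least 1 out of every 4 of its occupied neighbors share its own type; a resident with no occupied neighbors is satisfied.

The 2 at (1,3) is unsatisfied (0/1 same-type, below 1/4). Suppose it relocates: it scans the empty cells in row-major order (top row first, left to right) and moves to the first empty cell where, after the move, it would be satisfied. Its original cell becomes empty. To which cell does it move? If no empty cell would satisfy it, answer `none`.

Vacating (1,3). Empty cells in order:
  (1,1): 0/2 same-type → still unsatisfied.
  (1,4): 0/0 same-type → satisfied — stop here.

(1,4)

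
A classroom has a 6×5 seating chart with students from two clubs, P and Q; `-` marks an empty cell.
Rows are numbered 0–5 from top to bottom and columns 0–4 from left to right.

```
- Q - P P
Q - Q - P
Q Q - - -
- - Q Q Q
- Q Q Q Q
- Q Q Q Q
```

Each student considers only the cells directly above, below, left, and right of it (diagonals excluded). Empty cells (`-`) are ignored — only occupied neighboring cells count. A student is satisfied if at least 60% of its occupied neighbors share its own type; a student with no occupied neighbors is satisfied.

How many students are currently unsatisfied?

(0,1)Q 0/0 ✓
(0,3)P 1/1 ✓
(0,4)P 2/2 ✓
(1,0)Q 1/1 ✓
(1,2)Q 0/0 ✓
(1,4)P 1/1 ✓
(2,0)Q 2/2 ✓
(2,1)Q 1/1 ✓
(3,2)Q 2/2 ✓
(3,3)Q 3/3 ✓
(3,4)Q 2/2 ✓
(4,1)Q 2/2 ✓
(4,2)Q 4/4 ✓
(4,3)Q 4/4 ✓
(4,4)Q 3/3 ✓
(5,1)Q 2/2 ✓
(5,2)Q 3/3 ✓
(5,3)Q 3/3 ✓
(5,4)Q 2/2 ✓
Every one meets the threshold.

0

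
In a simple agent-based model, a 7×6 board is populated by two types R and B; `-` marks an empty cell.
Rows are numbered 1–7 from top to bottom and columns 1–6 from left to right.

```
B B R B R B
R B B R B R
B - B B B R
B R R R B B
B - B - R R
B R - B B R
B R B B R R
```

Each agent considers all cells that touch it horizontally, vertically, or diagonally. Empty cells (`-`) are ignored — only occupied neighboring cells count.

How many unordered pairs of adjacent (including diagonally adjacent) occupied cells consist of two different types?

57

Scan each occupied cell's neighbors to the right and below (and the two forward diagonals) so each pair is counted once.
Row 1: B(1,1)–B(1,2)= B(1,1)–R(2,1)≠ B(1,1)–B(2,2)= B(1,2)–R(1,3)≠ B(1,2)–B(2,2)= B(1,2)–B(2,3)= B(1,2)–R(2,1)≠ R(1,3)–B(1,4)≠ R(1,3)–B(2,3)≠ R(1,3)–R(2,4)= R(1,3)–B(2,2)≠ B(1,4)–R(1,5)≠ B(1,4)–R(2,4)≠ B(1,4)–B(2,5)= B(1,4)–B(2,3)= R(1,5)–B(1,6)≠ R(1,5)–B(2,5)≠ R(1,5)–R(2,6)= R(1,5)–R(2,4)= B(1,6)–R(2,6)≠ B(1,6)–B(2,5)=  → 11/21 unlike.
Row 2: R(2,1)–B(2,2)≠ R(2,1)–B(3,1)≠ B(2,2)–B(2,3)= B(2,2)–B(3,3)= B(2,2)–B(3,1)= B(2,3)–R(2,4)≠ B(2,3)–B(3,3)= B(2,3)–B(3,4)= R(2,4)–B(2,5)≠ R(2,4)–B(3,4)≠ R(2,4)–B(3,5)≠ R(2,4)–B(3,3)≠ B(2,5)–R(2,6)≠ B(2,5)–B(3,5)= B(2,5)–R(3,6)≠ B(2,5)–B(3,4)= R(2,6)–R(3,6)= R(2,6)–B(3,5)≠  → 10/18 unlike.
Row 3: B(3,1)–B(4,1)= B(3,1)–R(4,2)≠ B(3,3)–B(3,4)= B(3,3)–R(4,3)≠ B(3,3)–R(4,4)≠ B(3,3)–R(4,2)≠ B(3,4)–B(3,5)= B(3,4)–R(4,4)≠ B(3,4)–B(4,5)= B(3,4)–R(4,3)≠ B(3,5)–R(3,6)≠ B(3,5)–B(4,5)= B(3,5)–B(4,6)= B(3,5)–R(4,4)≠ R(3,6)–B(4,6)≠ R(3,6)–B(4,5)≠  → 10/16 unlike.
Row 4: B(4,1)–R(4,2)≠ B(4,1)–B(5,1)= R(4,2)–R(4,3)= R(4,2)–B(5,3)≠ R(4,2)–B(5,1)≠ R(4,3)–R(4,4)= R(4,3)–B(5,3)≠ R(4,4)–B(4,5)≠ R(4,4)–R(5,5)= R(4,4)–B(5,3)≠ B(4,5)–B(4,6)= B(4,5)–R(5,5)≠ B(4,5)–R(5,6)≠ B(4,6)–R(5,6)≠ B(4,6)–R(5,5)≠  → 10/15 unlike.
Row 5: B(5,1)–B(6,1)= B(5,1)–R(6,2)≠ B(5,3)–B(6,4)= B(5,3)–R(6,2)≠ R(5,5)–R(5,6)= R(5,5)–B(6,5)≠ R(5,5)–R(6,6)= R(5,5)–B(6,4)≠ R(5,6)–R(6,6)= R(5,6)–B(6,5)≠  → 5/10 unlike.
Row 6: B(6,1)–R(6,2)≠ B(6,1)–B(7,1)= B(6,1)–R(7,2)≠ R(6,2)–R(7,2)= R(6,2)–B(7,3)≠ R(6,2)–B(7,1)≠ B(6,4)–B(6,5)= B(6,4)–B(7,4)= B(6,4)–R(7,5)≠ B(6,4)–B(7,3)= B(6,5)–R(6,6)≠ B(6,5)–R(7,5)≠ B(6,5)–R(7,6)≠ B(6,5)–B(7,4)= R(6,6)–R(7,6)= R(6,6)–R(7,5)=  → 8/16 unlike.
Row 7: B(7,1)–R(7,2)≠ R(7,2)–B(7,3)≠ B(7,3)–B(7,4)= B(7,4)–R(7,5)≠ R(7,5)–R(7,6)=  → 3/5 unlike.
Total adjacent occupied pairs: 101; unlike-type pairs: 57.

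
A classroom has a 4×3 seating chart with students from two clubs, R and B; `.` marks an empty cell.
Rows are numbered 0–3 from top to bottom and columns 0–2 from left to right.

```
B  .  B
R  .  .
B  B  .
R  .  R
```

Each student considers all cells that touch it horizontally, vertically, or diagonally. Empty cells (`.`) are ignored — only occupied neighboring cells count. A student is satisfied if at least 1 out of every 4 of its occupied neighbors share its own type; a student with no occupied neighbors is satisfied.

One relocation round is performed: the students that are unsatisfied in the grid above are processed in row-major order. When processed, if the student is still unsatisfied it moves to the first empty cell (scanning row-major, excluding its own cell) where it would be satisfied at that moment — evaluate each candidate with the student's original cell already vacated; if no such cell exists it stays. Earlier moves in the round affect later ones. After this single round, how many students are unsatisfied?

Initially unsatisfied (in order): (0,0), (1,0), (3,0), (3,2).
  (0,0) → (0,1).
  (1,0) → (2,2).
  (3,0) → (1,2).
  (3,2): now satisfied by earlier moves; stays.
Resulting grid:
. B B
. . R
B B R
. . R
All satisfied now.

0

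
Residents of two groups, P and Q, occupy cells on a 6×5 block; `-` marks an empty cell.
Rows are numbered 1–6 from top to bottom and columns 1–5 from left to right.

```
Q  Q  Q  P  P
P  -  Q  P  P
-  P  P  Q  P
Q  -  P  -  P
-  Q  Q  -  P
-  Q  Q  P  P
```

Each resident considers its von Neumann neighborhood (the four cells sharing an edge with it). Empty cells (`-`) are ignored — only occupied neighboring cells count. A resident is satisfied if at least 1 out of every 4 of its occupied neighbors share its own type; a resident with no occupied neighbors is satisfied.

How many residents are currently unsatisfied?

2

Row 1: (1,1)Q 1/2 satisfied · (1,2)Q 2/2 satisfied · (1,3)Q 2/3 satisfied · (1,4)P 2/3 satisfied · (1,5)P 2/2 satisfied
Row 2: (2,1)P 0/1 not · (2,3)Q 1/3 satisfied · (2,4)P 2/4 satisfied · (2,5)P 3/3 satisfied
Row 3: (3,2)P 1/1 satisfied · (3,3)P 2/4 satisfied · (3,4)Q 0/3 not · (3,5)P 2/3 satisfied
Row 4: (4,1)Q 0/0 satisfied · (4,3)P 1/2 satisfied · (4,5)P 2/2 satisfied
Row 5: (5,2)Q 2/2 satisfied · (5,3)Q 2/3 satisfied · (5,5)P 2/2 satisfied
Row 6: (6,2)Q 2/2 satisfied · (6,3)Q 2/3 satisfied · (6,4)P 1/2 satisfied · (6,5)P 2/2 satisfied
Unsatisfied: (2,1), (3,4) — 2 in total.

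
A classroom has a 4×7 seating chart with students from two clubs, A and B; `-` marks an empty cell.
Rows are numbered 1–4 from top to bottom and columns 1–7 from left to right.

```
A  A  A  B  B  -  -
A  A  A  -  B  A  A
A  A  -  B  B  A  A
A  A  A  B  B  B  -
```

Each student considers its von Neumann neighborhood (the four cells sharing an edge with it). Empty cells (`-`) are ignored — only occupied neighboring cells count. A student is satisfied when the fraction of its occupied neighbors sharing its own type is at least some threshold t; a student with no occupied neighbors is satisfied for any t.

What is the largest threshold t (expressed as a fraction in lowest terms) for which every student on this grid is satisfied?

1/2

Row 1: (1,1)A 2/2 · (1,2)A 3/3 · (1,3)A 2/3 · (1,4)B 1/2 · (1,5)B 2/2
Row 2: (2,1)A 3/3 · (2,2)A 4/4 · (2,3)A 2/2 · (2,5)B 2/3 · (2,6)A 2/3 · (2,7)A 2/2
Row 3: (3,1)A 3/3 · (3,2)A 3/3 · (3,4)B 2/2 · (3,5)B 3/4 · (3,6)A 2/4 · (3,7)A 2/2
Row 4: (4,1)A 2/2 · (4,2)A 3/3 · (4,3)A 1/2 · (4,4)B 2/3 · (4,5)B 3/3 · (4,6)B 1/2
The smallest same-type fraction is 1/2 at (1,4), which reduces to 1/2. Any threshold above that leaves this student unsatisfied.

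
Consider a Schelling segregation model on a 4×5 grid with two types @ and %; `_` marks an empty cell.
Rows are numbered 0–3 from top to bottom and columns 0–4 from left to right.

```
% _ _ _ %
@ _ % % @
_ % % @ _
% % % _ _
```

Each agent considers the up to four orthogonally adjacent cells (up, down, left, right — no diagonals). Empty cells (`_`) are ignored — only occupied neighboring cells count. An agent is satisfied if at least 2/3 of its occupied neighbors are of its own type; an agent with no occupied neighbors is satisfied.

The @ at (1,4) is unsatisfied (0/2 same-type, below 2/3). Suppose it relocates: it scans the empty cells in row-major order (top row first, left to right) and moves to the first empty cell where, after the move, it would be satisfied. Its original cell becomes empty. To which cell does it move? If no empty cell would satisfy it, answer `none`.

Vacating (1,4). Empty cells in order:
  (0,1): 0/1 same-type → still unsatisfied.
  (0,2): 0/1 same-type → still unsatisfied.
  (0,3): 0/2 same-type → still unsatisfied.
  (1,1): 1/3 same-type → still unsatisfied.
  (2,0): 1/3 same-type → still unsatisfied.
  (2,4): 1/1 same-type → satisfied — stop here.

(2,4)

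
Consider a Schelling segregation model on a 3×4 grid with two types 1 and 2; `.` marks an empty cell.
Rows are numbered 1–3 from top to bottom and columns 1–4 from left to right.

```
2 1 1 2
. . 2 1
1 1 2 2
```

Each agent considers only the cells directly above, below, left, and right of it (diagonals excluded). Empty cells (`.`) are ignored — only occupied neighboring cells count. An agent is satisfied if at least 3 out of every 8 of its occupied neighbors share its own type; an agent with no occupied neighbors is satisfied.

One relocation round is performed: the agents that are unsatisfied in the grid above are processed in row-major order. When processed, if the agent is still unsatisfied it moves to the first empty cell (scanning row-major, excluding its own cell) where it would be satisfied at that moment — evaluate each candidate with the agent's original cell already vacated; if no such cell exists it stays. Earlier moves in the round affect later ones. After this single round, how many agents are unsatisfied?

2

Initially unsatisfied (in order): (1,1), (1,3), (1,4), (2,3), (2,4).
  (1,1): no empty cell satisfies it; stays.
  (1,3) → (2,1).
  (1,4) → (1,3).
  (2,3): now satisfied by earlier moves; stays.
  (2,4) → (2,2).
Resulting grid:
2 1 2 .
1 1 2 .
1 1 2 2
Unsatisfied now: (1,1), (1,2).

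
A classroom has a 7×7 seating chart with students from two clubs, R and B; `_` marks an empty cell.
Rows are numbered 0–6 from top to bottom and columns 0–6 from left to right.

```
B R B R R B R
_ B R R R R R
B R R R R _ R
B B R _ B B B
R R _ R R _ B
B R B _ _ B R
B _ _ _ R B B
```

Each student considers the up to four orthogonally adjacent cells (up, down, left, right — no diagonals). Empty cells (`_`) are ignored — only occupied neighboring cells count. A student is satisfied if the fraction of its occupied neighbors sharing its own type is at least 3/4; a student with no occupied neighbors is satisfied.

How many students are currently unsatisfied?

(0,0)B 0/1 not
(0,1)R 0/3 not
(0,2)B 0/3 not
(0,3)R 2/3 not
(0,4)R 2/3 not
(0,5)B 0/3 not
(0,6)R 1/2 not
(1,1)B 0/3 not
(1,2)R 2/4 not
(1,3)R 4/4 satisfied
(1,4)R 4/4 satisfied
(1,5)R 2/3 not
(1,6)R 3/3 satisfied
(2,0)B 1/2 not
(2,1)R 1/4 not
(2,2)R 4/4 satisfied
(2,3)R 3/3 satisfied
(2,4)R 2/3 not
(2,6)R 1/2 not
(3,0)B 2/3 not
(3,1)B 1/4 not
(3,2)R 1/2 not
(3,4)B 1/3 not
(3,5)B 2/2 satisfied
(3,6)B 2/3 not
(4,0)R 1/3 not
(4,1)R 2/3 not
(4,3)R 1/1 satisfied
(4,4)R 1/2 not
(4,6)B 1/2 not
(5,0)B 1/3 not
(5,1)R 1/3 not
(5,2)B 0/1 not
(5,5)B 1/2 not
(5,6)R 0/3 not
(6,0)B 1/1 satisfied
(6,4)R 0/1 not
(6,5)B 2/3 not
(6,6)B 1/2 not
Unsatisfied: (0,0), (0,1), (0,2), (0,3), (0,4), (0,5), (0,6), (1,1), (1,2), (1,5), (2,0), (2,1), (2,4), (2,6), (3,0), (3,1), (3,2), (3,4), (3,6), (4,0), (4,1), (4,4), (4,6), (5,0), (5,1), (5,2), (5,5), (5,6), (6,4), (6,5), (6,6) — 31 in total.

31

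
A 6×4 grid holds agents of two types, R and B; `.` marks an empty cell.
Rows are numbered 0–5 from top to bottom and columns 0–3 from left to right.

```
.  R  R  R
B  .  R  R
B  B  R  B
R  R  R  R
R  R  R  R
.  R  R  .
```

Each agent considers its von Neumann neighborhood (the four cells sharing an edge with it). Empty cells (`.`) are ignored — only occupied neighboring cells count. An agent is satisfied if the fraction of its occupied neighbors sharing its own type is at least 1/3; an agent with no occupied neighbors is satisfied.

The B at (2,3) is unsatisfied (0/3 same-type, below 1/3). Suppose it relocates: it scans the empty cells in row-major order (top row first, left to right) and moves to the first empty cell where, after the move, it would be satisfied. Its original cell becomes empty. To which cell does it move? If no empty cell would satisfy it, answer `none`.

(0,0)

Vacating (2,3). Empty cells in order:
  (0,0): 1/2 same-type → satisfied — stop here.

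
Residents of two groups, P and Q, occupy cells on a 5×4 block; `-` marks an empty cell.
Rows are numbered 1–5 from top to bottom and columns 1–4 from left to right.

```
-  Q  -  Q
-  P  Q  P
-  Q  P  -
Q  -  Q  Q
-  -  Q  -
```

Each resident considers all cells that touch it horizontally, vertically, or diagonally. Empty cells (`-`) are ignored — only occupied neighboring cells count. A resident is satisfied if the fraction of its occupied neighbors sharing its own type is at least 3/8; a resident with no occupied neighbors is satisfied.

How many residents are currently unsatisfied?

Row 1: (1,2)Q 1/2 satisfied · (1,4)Q 1/2 satisfied
Row 2: (2,2)P 1/4 not · (2,3)Q 3/6 satisfied · (2,4)P 1/3 not
Row 3: (3,2)Q 3/5 satisfied · (3,3)P 2/6 not
Row 4: (4,1)Q 1/1 satisfied · (4,3)Q 3/4 satisfied · (4,4)Q 2/3 satisfied
Row 5: (5,3)Q 2/2 satisfied
Unsatisfied: (2,2), (2,4), (3,3) — 3 in total.

3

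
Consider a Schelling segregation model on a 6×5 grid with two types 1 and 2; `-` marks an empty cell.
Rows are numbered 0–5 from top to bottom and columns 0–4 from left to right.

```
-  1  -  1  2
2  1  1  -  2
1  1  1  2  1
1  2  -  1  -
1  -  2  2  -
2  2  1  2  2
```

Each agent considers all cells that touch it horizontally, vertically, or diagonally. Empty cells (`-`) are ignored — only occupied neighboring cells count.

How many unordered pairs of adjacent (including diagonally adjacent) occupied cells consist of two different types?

24

Scan each occupied cell's neighbors to the right and below (and the two forward diagonals) so each pair is counted once.
Row 0: 1(0,1)–1(1,1)= 1(0,1)–1(1,2)= 1(0,1)–2(1,0)≠ 1(0,3)–2(0,4)≠ 1(0,3)–2(1,4)≠ 1(0,3)–1(1,2)= 2(0,4)–2(1,4)=  → 3/7 unlike.
Row 1: 2(1,0)–1(1,1)≠ 2(1,0)–1(2,0)≠ 2(1,0)–1(2,1)≠ 1(1,1)–1(1,2)= 1(1,1)–1(2,1)= 1(1,1)–1(2,2)= 1(1,1)–1(2,0)= 1(1,2)–1(2,2)= 1(1,2)–2(2,3)≠ 1(1,2)–1(2,1)= 2(1,4)–1(2,4)≠ 2(1,4)–2(2,3)=  → 5/12 unlike.
Row 2: 1(2,0)–1(2,1)= 1(2,0)–1(3,0)= 1(2,0)–2(3,1)≠ 1(2,1)–1(2,2)= 1(2,1)–2(3,1)≠ 1(2,1)–1(3,0)= 1(2,2)–2(2,3)≠ 1(2,2)–1(3,3)= 1(2,2)–2(3,1)≠ 2(2,3)–1(2,4)≠ 2(2,3)–1(3,3)≠ 1(2,4)–1(3,3)=  → 6/12 unlike.
Row 3: 1(3,0)–2(3,1)≠ 1(3,0)–1(4,0)= 2(3,1)–2(4,2)= 2(3,1)–1(4,0)≠ 1(3,3)–2(4,3)≠ 1(3,3)–2(4,2)≠  → 4/6 unlike.
Row 4: 1(4,0)–2(5,0)≠ 1(4,0)–2(5,1)≠ 2(4,2)–2(4,3)= 2(4,2)–1(5,2)≠ 2(4,2)–2(5,3)= 2(4,2)–2(5,1)= 2(4,3)–2(5,3)= 2(4,3)–2(5,4)= 2(4,3)–1(5,2)≠  → 4/9 unlike.
Row 5: 2(5,0)–2(5,1)= 2(5,1)–1(5,2)≠ 1(5,2)–2(5,3)≠ 2(5,3)–2(5,4)=  → 2/4 unlike.
Total adjacent occupied pairs: 50; unlike-type pairs: 24.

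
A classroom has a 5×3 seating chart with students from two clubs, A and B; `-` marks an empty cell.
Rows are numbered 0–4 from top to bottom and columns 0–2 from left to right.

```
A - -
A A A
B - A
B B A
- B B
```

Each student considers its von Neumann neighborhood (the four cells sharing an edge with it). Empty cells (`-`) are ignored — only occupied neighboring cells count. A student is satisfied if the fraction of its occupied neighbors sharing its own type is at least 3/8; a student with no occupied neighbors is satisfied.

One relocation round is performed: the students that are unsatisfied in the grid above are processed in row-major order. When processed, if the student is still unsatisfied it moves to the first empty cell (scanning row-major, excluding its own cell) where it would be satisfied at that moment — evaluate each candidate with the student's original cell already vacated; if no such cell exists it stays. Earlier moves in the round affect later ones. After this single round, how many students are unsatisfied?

Initially unsatisfied (in order): (3,2).
  (3,2) → (0,1).
Resulting grid:
A A -
A A A
B - A
B B -
- B B
All satisfied now.

0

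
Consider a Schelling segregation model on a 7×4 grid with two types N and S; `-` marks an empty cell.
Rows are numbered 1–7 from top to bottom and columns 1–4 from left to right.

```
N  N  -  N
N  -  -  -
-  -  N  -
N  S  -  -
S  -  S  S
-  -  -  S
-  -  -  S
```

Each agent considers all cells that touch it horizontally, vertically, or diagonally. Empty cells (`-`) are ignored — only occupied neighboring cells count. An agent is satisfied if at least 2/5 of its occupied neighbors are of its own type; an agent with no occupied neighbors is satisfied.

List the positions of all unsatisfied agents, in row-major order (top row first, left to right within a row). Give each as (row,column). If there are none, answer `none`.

(1,1)N 2/2 satisfied
(1,2)N 2/2 satisfied
(1,4)N 0/0 satisfied
(2,1)N 2/2 satisfied
(3,3)N 0/1 not
(4,1)N 0/2 not
(4,2)S 2/4 satisfied
(5,1)S 1/2 satisfied
(5,3)S 3/3 satisfied
(5,4)S 2/2 satisfied
(6,4)S 3/3 satisfied
(7,4)S 1/1 satisfied

(3,3), (4,1)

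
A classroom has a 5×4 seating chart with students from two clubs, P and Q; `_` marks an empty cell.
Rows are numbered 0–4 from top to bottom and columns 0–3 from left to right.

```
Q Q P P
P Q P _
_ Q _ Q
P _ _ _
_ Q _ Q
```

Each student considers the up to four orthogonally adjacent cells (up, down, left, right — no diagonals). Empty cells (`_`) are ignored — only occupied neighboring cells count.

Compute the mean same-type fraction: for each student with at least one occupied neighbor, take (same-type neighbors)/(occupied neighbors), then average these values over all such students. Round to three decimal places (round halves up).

(0,0)Q 1/2
(0,1)Q 2/3
(0,2)P 2/3
(0,3)P 1/1
(1,0)P 0/2
(1,1)Q 2/4
(1,2)P 1/2
(2,1)Q 1/1
(2,3)Q — no occupied neighbors
(3,0)P — no occupied neighbors
(4,1)Q — no occupied neighbors
(4,3)Q — no occupied neighbors
Sum over 8 students: 1/2 + 2/3 + 2/3 + 1/1 + 0/2 + 2/4 + 1/2 + 1/1 = 29/6; mean = 29/6 ÷ 8 = 29/48 = 0.604166… → 0.604.

0.604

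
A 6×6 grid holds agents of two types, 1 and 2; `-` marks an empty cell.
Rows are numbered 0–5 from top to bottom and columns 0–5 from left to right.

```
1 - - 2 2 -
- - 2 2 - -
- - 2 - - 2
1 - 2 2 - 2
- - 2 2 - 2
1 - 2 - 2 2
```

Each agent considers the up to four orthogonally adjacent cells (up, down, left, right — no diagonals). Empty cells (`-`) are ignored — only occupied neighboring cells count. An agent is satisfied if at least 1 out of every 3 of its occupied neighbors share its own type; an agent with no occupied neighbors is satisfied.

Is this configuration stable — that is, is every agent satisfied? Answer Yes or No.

Row 0: (0,0)1 0/0 satisfied · (0,3)2 2/2 satisfied · (0,4)2 1/1 satisfied
Row 1: (1,2)2 2/2 satisfied · (1,3)2 2/2 satisfied
Row 2: (2,2)2 2/2 satisfied · (2,5)2 1/1 satisfied
Row 3: (3,0)1 0/0 satisfied · (3,2)2 3/3 satisfied · (3,3)2 2/2 satisfied · (3,5)2 2/2 satisfied
Row 4: (4,2)2 3/3 satisfied · (4,3)2 2/2 satisfied · (4,5)2 2/2 satisfied
Row 5: (5,0)1 0/0 satisfied · (5,2)2 1/1 satisfied · (5,4)2 1/1 satisfied · (5,5)2 2/2 satisfied
All meet the threshold, so the configuration is stable.

Yes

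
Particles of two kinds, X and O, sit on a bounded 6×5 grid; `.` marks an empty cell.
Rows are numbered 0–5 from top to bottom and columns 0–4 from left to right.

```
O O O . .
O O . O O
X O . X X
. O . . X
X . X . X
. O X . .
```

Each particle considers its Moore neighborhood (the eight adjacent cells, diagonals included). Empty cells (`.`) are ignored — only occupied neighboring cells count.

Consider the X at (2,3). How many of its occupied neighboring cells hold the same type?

Occupied neighbors of (2,3): (1,3)=O, (1,4)=O, (2,4)=X, (3,4)=X.
Same type (X): 2 of 4.

2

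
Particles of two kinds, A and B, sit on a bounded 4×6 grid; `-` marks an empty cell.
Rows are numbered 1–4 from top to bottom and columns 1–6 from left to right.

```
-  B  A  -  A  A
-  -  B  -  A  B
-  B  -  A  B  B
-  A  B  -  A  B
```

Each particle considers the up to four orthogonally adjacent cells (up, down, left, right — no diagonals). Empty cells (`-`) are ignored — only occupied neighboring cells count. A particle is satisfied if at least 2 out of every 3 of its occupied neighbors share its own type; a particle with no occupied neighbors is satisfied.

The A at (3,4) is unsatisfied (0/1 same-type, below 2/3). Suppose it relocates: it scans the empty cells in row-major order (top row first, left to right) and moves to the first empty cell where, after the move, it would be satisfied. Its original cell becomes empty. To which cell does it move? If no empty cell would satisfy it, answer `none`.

Vacating (3,4). Empty cells in order:
  (1,1): 0/1 same-type → still unsatisfied.
  (1,4): 2/2 same-type → satisfied — stop here.

(1,4)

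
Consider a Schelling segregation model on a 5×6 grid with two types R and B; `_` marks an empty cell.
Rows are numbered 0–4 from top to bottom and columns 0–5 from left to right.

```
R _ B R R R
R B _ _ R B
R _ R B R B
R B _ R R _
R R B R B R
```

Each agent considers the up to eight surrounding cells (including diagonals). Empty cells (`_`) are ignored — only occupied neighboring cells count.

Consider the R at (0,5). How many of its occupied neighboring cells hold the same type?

Occupied neighbors of (0,5): (0,4)=R, (1,4)=R, (1,5)=B.
Same type (R): 2 of 3.

2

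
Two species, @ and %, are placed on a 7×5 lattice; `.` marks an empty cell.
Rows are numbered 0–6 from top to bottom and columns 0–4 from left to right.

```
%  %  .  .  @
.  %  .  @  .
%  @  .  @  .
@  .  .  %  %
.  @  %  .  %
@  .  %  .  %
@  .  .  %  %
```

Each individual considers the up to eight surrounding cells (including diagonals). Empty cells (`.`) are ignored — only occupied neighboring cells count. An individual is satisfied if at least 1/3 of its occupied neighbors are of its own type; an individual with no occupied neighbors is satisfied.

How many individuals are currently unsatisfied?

0

Row 0: (0,0)% 2/2 ok · (0,1)% 2/2 ok · (0,4)@ 1/1 ok
Row 1: (1,1)% 3/4 ok · (1,3)@ 2/2 ok
Row 2: (2,0)% 1/3 ok · (2,1)@ 1/3 ok · (2,3)@ 1/3 ok
Row 3: (3,0)@ 2/3 ok · (3,3)% 3/4 ok · (3,4)% 2/3 ok
Row 4: (4,1)@ 2/4 ok · (4,2)% 2/3 ok · (4,4)% 3/3 ok
Row 5: (5,0)@ 2/2 ok · (5,2)% 2/3 ok · (5,4)% 3/3 ok
Row 6: (6,0)@ 1/1 ok · (6,3)% 3/3 ok · (6,4)% 2/2 ok
Every one meets the threshold.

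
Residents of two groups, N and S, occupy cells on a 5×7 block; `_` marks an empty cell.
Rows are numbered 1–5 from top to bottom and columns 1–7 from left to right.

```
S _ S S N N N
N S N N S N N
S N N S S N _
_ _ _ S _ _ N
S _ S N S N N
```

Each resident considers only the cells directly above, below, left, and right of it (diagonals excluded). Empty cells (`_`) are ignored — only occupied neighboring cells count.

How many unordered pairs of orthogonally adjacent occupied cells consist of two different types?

Scan each occupied cell's neighbors to the right and below so each pair is counted once.
From row 1: 5 unlike of 10 pairs (running 5/10).
From row 2: 7 unlike of 12 pairs (running 12/22).
From row 3: 3 unlike of 6 pairs (running 15/28).
From row 4: 1 unlike of 2 pairs (running 16/30).
From row 5: 3 unlike of 4 pairs (running 19/34).
Total adjacent occupied pairs: 34; unlike-type pairs: 19.

19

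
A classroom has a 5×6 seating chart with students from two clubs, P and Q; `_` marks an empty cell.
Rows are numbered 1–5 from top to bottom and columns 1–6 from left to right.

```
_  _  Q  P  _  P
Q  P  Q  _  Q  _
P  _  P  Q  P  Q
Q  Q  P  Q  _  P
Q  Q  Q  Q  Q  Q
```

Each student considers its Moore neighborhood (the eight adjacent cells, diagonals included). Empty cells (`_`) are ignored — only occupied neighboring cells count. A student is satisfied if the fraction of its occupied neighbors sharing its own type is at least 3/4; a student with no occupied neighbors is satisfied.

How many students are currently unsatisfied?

(1,3)Q 1/3 ✗
(1,4)P 0/3 ✗
(1,6)P 0/1 ✗
(2,1)Q 0/2 ✗
(2,2)P 2/5 ✗
(2,3)Q 2/5 ✗
(2,5)Q 2/5 ✗
(3,1)P 1/4 ✗
(3,3)P 2/6 ✗
(3,4)Q 3/6 ✗
(3,5)P 1/5 ✗
(3,6)Q 1/3 ✗
(4,1)Q 3/4 ✓
(4,2)Q 4/7 ✗
(4,3)P 1/7 ✗
(4,4)Q 4/7 ✗
(4,6)P 1/4 ✗
(5,1)Q 3/3 ✓
(5,2)Q 4/5 ✓
(5,3)Q 4/5 ✓
(5,4)Q 3/4 ✓
(5,5)Q 3/4 ✓
(5,6)Q 1/2 ✗
Unsatisfied: (1,3), (1,4), (1,6), (2,1), (2,2), (2,3), (2,5), (3,1), (3,3), (3,4), (3,5), (3,6), (4,2), (4,3), (4,4), (4,6), (5,6) — 17 in total.

17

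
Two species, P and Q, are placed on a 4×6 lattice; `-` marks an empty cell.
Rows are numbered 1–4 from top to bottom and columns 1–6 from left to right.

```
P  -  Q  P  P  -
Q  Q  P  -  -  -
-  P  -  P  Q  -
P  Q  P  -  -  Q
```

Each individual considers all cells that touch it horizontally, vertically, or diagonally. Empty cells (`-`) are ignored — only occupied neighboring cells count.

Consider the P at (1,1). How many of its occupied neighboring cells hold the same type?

Occupied neighbors of (1,1): (2,1)=Q, (2,2)=Q.
Same type (P): 0 of 2.

0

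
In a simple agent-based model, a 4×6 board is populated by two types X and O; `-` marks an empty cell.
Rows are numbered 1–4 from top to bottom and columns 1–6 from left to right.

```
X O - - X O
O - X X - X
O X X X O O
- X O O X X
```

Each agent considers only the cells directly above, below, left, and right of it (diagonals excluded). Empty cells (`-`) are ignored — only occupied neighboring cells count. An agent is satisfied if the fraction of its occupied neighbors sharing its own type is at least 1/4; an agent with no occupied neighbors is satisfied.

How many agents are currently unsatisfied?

Row 1: (1,1)X 0/2 not · (1,2)O 0/1 not · (1,5)X 0/1 not · (1,6)O 0/2 not
Row 2: (2,1)O 1/2 satisfied · (2,3)X 2/2 satisfied · (2,4)X 2/2 satisfied · (2,6)X 0/2 not
Row 3: (3,1)O 1/2 satisfied · (3,2)X 2/3 satisfied · (3,3)X 3/4 satisfied · (3,4)X 2/4 satisfied · (3,5)O 1/3 satisfied · (3,6)O 1/3 satisfied
Row 4: (4,2)X 1/2 satisfied · (4,3)O 1/3 satisfied · (4,4)O 1/3 satisfied · (4,5)X 1/3 satisfied · (4,6)X 1/2 satisfied
Unsatisfied: (1,1), (1,2), (1,5), (1,6), (2,6) — 5 in total.

5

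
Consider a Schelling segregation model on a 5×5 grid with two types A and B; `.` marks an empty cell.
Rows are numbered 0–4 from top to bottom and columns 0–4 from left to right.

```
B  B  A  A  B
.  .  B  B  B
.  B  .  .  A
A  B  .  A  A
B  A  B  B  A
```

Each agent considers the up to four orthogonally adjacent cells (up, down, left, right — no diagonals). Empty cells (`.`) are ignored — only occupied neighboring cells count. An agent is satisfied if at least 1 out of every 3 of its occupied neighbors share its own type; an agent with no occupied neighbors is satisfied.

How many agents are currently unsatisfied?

(0,0)B 1/1 ✓
(0,1)B 1/2 ✓
(0,2)A 1/3 ✓
(0,3)A 1/3 ✓
(0,4)B 1/2 ✓
(1,2)B 1/2 ✓
(1,3)B 2/3 ✓
(1,4)B 2/3 ✓
(2,1)B 1/1 ✓
(2,4)A 1/2 ✓
(3,0)A 0/2 ✗
(3,1)B 1/3 ✓
(3,3)A 1/2 ✓
(3,4)A 3/3 ✓
(4,0)B 0/2 ✗
(4,1)A 0/3 ✗
(4,2)B 1/2 ✓
(4,3)B 1/3 ✓
(4,4)A 1/2 ✓
Unsatisfied: (3,0), (4,0), (4,1) — 3 in total.

3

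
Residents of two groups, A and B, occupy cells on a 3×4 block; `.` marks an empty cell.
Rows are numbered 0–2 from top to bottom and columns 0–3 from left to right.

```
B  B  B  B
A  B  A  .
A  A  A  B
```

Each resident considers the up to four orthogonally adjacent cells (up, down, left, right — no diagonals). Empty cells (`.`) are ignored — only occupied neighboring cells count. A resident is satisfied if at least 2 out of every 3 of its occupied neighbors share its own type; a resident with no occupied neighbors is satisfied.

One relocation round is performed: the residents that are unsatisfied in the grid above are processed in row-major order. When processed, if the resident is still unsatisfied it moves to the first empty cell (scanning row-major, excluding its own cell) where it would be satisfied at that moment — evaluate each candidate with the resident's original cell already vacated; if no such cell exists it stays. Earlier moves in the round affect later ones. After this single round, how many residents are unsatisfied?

Initially unsatisfied (in order): (0,0), (1,0), (1,1), (1,2), (2,3).
  (0,0) → (1,3).
  (1,0): no empty cell satisfies it; stays.
  (1,1): no empty cell satisfies it; stays.
  (1,2): no empty cell satisfies it; stays.
  (2,3): no empty cell satisfies it; stays.
Resulting grid:
. B B B
A B A B
A A A B
Unsatisfied now: (1,0), (1,1), (1,2), (2,3).

4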